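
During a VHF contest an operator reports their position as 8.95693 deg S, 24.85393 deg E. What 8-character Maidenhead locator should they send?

KI21kb20

Shift to the Maidenhead origin (180°W, 90°S): lon 204.85393, lat 81.04307.
Field: 204.85393/20 → 10 → K, 81.04307/10 → 8 → I; chars KI.
Square: 4.85393/2 → 2, 1.04307/1 → 1; chars 21.
Subsquare: 0.85393/0.0833333 → 10 → k, 0.04307/0.0416667 → 1 → b; chars kb.
Extended square: 0.02060/0.00833333 → 2, 0.00140/0.00416667 → 0; chars 20.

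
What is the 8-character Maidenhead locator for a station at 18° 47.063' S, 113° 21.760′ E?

OH61qf31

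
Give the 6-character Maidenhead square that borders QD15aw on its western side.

QD05xw

Longitude subsquare a = 0; −1 → -1, wraps to 23 = x, carry into square.
Longitude square 1; −1 → 0.
The latitude characters are unchanged.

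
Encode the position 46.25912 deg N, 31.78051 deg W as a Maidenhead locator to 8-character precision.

HN46cg62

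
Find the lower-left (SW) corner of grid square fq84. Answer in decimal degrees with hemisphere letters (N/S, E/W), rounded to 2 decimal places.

Field F=5, Q=16: +5·20° lon, +16·10° lat → SW at lon -80°, lat 70°.
Square 8, 4: +8·2° lon, +4·1° lat → SW at lon -64°, lat 74°.
latitude 74.00° N, longitude 64.00° W.

74.00° N, 64.00° W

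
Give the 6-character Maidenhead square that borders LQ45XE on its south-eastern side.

LQ55ad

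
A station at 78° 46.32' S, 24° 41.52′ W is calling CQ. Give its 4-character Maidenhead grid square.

Add 180° to longitude and 90° to latitude: 155.31, 11.23.
Field (20°×10°, letters A–R): 155.31/20 → 7 → H, 11.23/10 → 1 → B; chars HB.
Square (2°×1°, digits 0–9): 15.31/2 → 7, 1.23/1 → 1; chars 71.

HB71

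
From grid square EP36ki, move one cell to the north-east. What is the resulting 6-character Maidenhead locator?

EP36lj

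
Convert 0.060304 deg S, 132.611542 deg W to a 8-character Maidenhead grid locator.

Offset from 180°W / 90°S: lon 47.38846°, lat 89.93970°.
Field (20°×10°, letters A–R): 47.38846/20 → 2 → C, 89.93970/10 → 8 → I; chars CI.
Square (2°×1°, digits 0–9): 7.38846/2 → 3, 9.93970/1 → 9; chars 39.
Subsquare (5′×2.5′, letters a–x): 1.38846/0.0833333 → 16 → q, 0.93970/0.0416667 → 22 → w; chars qw.
Extended square (30″×15″, digits 0–9): 0.05512/0.00833333 → 6, 0.02303/0.00416667 → 5; chars 65.

CI39qw65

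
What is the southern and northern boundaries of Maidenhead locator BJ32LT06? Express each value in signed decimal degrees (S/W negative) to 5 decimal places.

2.81667, 2.82083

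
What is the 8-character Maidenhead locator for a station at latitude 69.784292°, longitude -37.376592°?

HP19hs48

Shift to the Maidenhead origin (180°W, 90°S): lon 142.62341, lat 159.78429.
Field: lon ⌊142.62341/20⌋ = 7 → H; lat ⌊159.78429/10⌋ = 15 → P.
Square: lon ⌊2.62341/2⌋ = 1; lat ⌊9.78429/1⌋ = 9.
Subsquare: lon ⌊0.62341/0.0833333⌋ = 7 → h; lat ⌊0.78429/0.0416667⌋ = 18 → s.
Extended square: lon ⌊0.04007/0.00833333⌋ = 4; lat ⌊0.03429/0.00416667⌋ = 8.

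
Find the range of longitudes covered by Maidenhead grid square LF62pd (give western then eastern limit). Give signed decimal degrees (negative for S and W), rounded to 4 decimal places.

53.2500, 53.3333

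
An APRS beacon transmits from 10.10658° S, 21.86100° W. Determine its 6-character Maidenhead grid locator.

Add 180° to longitude and 90° to latitude: 158.1390, 79.8934.
Field: lon ⌊158.1390/20⌋ = 7 → H; lat ⌊79.8934/10⌋ = 7 → H.
Square: lon ⌊18.1390/2⌋ = 9; lat ⌊9.8934/1⌋ = 9.
Subsquare: lon ⌊0.1390/0.0833333⌋ = 1 → b; lat ⌊0.8934/0.0416667⌋ = 21 → v.

HH99bv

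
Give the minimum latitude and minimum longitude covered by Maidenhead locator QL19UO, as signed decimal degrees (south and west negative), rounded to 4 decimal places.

29.5833, 143.6667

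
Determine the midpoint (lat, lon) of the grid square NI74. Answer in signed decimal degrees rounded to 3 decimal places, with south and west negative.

-5.500, 95.000

Field N=13, I=8: +13·20° lon, +8·10° lat → SW at lon 80°, lat -10°.
Square 7, 4: +7·2° lon, +4·1° lat → SW at lon 94°, lat -6°.
Cell spans 2° lon × 1° lat. Centre is SW corner plus half of each.
latitude -5.500, longitude 95.000.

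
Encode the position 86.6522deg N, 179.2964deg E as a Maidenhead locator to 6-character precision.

Add 180° to longitude and 90° to latitude: 359.2964, 176.6522.
Field: 359.2964/20 → 17 → R, 176.6522/10 → 17 → R; chars RR.
Square: 19.2964/2 → 9, 6.6522/1 → 6; chars 96.
Subsquare: 1.2964/0.0833333 → 15 → p, 0.6522/0.0416667 → 15 → p; chars pp.

RR96pp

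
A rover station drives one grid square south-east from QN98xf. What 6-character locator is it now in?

RN08ae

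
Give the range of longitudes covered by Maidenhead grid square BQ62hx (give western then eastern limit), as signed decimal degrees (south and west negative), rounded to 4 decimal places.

-147.4167, -147.3333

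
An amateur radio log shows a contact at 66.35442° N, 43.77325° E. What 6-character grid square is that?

LP16vi

Add 180° to longitude and 90° to latitude: 223.7732, 156.3544.
Field: lon ⌊223.7732/20⌋ = 11 → L; lat ⌊156.3544/10⌋ = 15 → P.
Square: lon ⌊3.7732/2⌋ = 1; lat ⌊6.3544/1⌋ = 6.
Subsquare: lon ⌊1.7732/0.0833333⌋ = 21 → v; lat ⌊0.3544/0.0416667⌋ = 8 → i.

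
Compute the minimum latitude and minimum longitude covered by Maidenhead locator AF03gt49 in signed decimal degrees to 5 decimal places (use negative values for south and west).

-36.17083, -179.46667

Field A=0, F=5: +0·20° lon, +5·10° lat → SW at lon -180°, lat -40°.
Square 0, 3: +0·2° lon, +3·1° lat → SW at lon -180°, lat -37°.
Subsquare g=6, t=19: +6·0.0833333° lon, +19·0.0416667° lat → SW at lon -179.5°, lat -36.2083°.
Extended square 4, 9: +4·0.00833333° lon, +9·0.00416667° lat → SW at lon -179.467°, lat -36.1708°.
latitude -36.17083, longitude -179.46667.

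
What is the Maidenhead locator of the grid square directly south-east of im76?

IM85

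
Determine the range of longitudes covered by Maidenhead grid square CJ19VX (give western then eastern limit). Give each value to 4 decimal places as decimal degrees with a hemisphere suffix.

136.2500° W, 136.1667° W

Field C=2, J=9: +2·20° lon, +9·10° lat → SW at lon -140°, lat 0°.
Square 1, 9: +1·2° lon, +9·1° lat → SW at lon -138°, lat 9°.
Subsquare v=21, x=23: +21·0.0833333° lon, +23·0.0416667° lat → SW at lon -136.25°, lat 9.95833°.
Cell spans 0.0833333° lon × 0.0416667° lat.
west 136.2500° W, east 136.1667° W.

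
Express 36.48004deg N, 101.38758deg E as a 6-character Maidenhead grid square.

Add 180° to longitude and 90° to latitude: 281.3876, 126.4800.
Field: 281.3876/20 → 14 → O, 126.4800/10 → 12 → M; chars OM.
Square: 1.3876/2 → 0, 6.4800/1 → 6; chars 06.
Subsquare: 1.3876/0.0833333 → 16 → q, 0.4800/0.0416667 → 11 → l; chars ql.

OM06ql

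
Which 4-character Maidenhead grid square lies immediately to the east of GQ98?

HQ08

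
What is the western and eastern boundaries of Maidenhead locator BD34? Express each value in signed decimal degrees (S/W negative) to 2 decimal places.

-154.00, -152.00

Field B=1, D=3: +1·20° lon, +3·10° lat → SW at lon -160°, lat -60°.
Square 3, 4: +3·2° lon, +4·1° lat → SW at lon -154°, lat -56°.
Cell spans 2° lon × 1° lat.
west -154.00, east -152.00.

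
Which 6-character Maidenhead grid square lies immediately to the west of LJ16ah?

LJ06xh

Longitude subsquare a = 0; −1 → -1, wraps to 23 = x, carry into square.
Longitude square 1; −1 → 0.
The latitude characters are unchanged.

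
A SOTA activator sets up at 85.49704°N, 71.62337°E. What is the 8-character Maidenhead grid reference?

MR55tl49

Shift to the Maidenhead origin (180°W, 90°S): lon 251.62337, lat 175.49704.
Field: 251.62337/20 → 12 → M, 175.49704/10 → 17 → R; chars MR.
Square: 11.62337/2 → 5, 5.49704/1 → 5; chars 55.
Subsquare: 1.62337/0.0833333 → 19 → t, 0.49704/0.0416667 → 11 → l; chars tl.
Extended square: 0.04004/0.00833333 → 4, 0.03871/0.00416667 → 9; chars 49.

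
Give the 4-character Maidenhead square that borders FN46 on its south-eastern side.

Longitude square 4; +1 → 5.
Latitude square 6; −1 → 5.

FN55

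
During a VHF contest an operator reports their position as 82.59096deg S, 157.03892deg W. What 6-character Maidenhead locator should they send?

BA17lj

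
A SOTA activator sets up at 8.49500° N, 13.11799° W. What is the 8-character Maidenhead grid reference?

Shift to the Maidenhead origin (180°W, 90°S): lon 166.88201, lat 98.49500.
Field (20°×10°, letters A–R): lon ⌊166.88201/20⌋ = 8 → I; lat ⌊98.49500/10⌋ = 9 → J.
Square (2°×1°, digits 0–9): lon ⌊6.88201/2⌋ = 3; lat ⌊8.49500/1⌋ = 8.
Subsquare (5′×2.5′, letters a–x): lon ⌊0.88201/0.0833333⌋ = 10 → k; lat ⌊0.49500/0.0416667⌋ = 11 → l.
Extended square (30″×15″, digits 0–9): lon ⌊0.04868/0.00833333⌋ = 5; lat ⌊0.03667/0.00416667⌋ = 8.

IJ38kl58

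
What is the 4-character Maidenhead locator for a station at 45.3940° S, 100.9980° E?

Offset from 180°W / 90°S: lon 281.00°, lat 44.61°.
Field: 281.00/20 → 14 → O, 44.61/10 → 4 → E; chars OE.
Square: 1.00/2 → 0, 4.61/1 → 4; chars 04.

OE04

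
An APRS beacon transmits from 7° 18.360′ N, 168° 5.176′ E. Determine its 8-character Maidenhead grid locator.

Offset from 180°W / 90°S: lon 348.08627°, lat 97.30600°.
Field: lon ⌊348.08627/20⌋ = 17 → R; lat ⌊97.30600/10⌋ = 9 → J.
Square: lon ⌊8.08627/2⌋ = 4; lat ⌊7.30600/1⌋ = 7.
Subsquare: lon ⌊0.08627/0.0833333⌋ = 1 → b; lat ⌊0.30600/0.0416667⌋ = 7 → h.
Extended square: lon ⌊0.00293/0.00833333⌋ = 0; lat ⌊0.01433/0.00416667⌋ = 3.

RJ47bh03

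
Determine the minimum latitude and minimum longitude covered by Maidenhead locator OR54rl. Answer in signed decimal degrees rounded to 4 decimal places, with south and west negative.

84.4583, 111.4167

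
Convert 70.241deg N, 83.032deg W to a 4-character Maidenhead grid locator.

EQ80

Offset from 180°W / 90°S: lon 96.97°, lat 160.24°.
Field: 96.97/20 → 4 → E, 160.24/10 → 16 → Q; chars EQ.
Square: 16.97/2 → 8, 0.24/1 → 0; chars 80.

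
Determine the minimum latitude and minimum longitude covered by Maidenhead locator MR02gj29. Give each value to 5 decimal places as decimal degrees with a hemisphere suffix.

Field M=12, R=17: +12·20° lon, +17·10° lat → SW at lon 60°, lat 80°.
Square 0, 2: +0·2° lon, +2·1° lat → SW at lon 60°, lat 82°.
Subsquare g=6, j=9: +6·0.0833333° lon, +9·0.0416667° lat → SW at lon 60.5°, lat 82.375°.
Extended square 2, 9: +2·0.00833333° lon, +9·0.00416667° lat → SW at lon 60.5167°, lat 82.4125°.
latitude 82.41250° N, longitude 60.51667° E.

82.41250° N, 60.51667° E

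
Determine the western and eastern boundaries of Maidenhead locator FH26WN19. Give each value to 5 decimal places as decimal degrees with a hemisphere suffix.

Field F=5, H=7: +5·20° lon, +7·10° lat → SW at lon -80°, lat -20°.
Square 2, 6: +2·2° lon, +6·1° lat → SW at lon -76°, lat -14°.
Subsquare w=22, n=13: +22·0.0833333° lon, +13·0.0416667° lat → SW at lon -74.1667°, lat -13.4583°.
Extended square 1, 9: +1·0.00833333° lon, +9·0.00416667° lat → SW at lon -74.1583°, lat -13.4208°.
Cell spans 0.00833333° lon × 0.00416667° lat.
west 74.15833° W, east 74.15000° W.

74.15833° W, 74.15000° W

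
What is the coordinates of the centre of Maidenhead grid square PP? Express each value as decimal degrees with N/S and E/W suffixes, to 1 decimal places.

Field P=15, P=15: +15·20° lon, +15·10° lat → SW at lon 120°, lat 60°.
Cell spans 20° lon × 10° lat. Centre is SW corner plus half of each.
latitude 65.0° N, longitude 130.0° E.

65.0° N, 130.0° E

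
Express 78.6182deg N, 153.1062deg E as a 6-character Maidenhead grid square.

QQ68no

Add 180° to longitude and 90° to latitude: 333.1062, 168.6182.
Field (20°×10°, letters A–R): 333.1062/20 → 16 → Q, 168.6182/10 → 16 → Q; chars QQ.
Square (2°×1°, digits 0–9): 13.1062/2 → 6, 8.6182/1 → 8; chars 68.
Subsquare (5′×2.5′, letters a–x): 1.1062/0.0833333 → 13 → n, 0.6182/0.0416667 → 14 → o; chars no.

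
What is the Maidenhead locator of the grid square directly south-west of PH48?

PH37

Longitude square 4; −1 → 3.
Latitude square 8; −1 → 7.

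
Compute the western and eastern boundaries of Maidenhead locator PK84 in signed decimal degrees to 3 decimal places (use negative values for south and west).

Field P=15, K=10: +15·20° lon, +10·10° lat → SW at lon 120°, lat 10°.
Square 8, 4: +8·2° lon, +4·1° lat → SW at lon 136°, lat 14°.
Cell spans 2° lon × 1° lat.
west 136.000, east 138.000.

136.000, 138.000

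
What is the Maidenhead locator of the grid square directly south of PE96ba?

Latitude subsquare a = 0; −1 → -1, wraps to 23 = x, carry into square.
Latitude square 6; −1 → 5.
The longitude characters are unchanged.

PE95bx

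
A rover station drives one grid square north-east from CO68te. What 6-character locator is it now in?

CO68uf

Longitude subsquare t = 19; +1 → 20 = u.
Latitude subsquare e = 4; +1 → 5 = f.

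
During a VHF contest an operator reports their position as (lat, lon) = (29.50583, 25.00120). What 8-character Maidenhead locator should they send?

KL29mm01

Offset from 180°W / 90°S: lon 205.00120°, lat 119.50583°.
Field: lon ⌊205.00120/20⌋ = 10 → K; lat ⌊119.50583/10⌋ = 11 → L.
Square: lon ⌊5.00120/2⌋ = 2; lat ⌊9.50583/1⌋ = 9.
Subsquare: lon ⌊1.00120/0.0833333⌋ = 12 → m; lat ⌊0.50583/0.0416667⌋ = 12 → m.
Extended square: lon ⌊0.00120/0.00833333⌋ = 0; lat ⌊0.00583/0.00416667⌋ = 1.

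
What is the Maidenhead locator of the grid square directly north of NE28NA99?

NE28nb90

Latitude extended square 9; +1 → 10, wraps to 0, carry into subsquare.
Latitude subsquare a = 0; +1 → 1 = b.
The longitude characters are unchanged.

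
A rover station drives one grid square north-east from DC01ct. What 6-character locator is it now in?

DC01du

Longitude subsquare c = 2; +1 → 3 = d.
Latitude subsquare t = 19; +1 → 20 = u.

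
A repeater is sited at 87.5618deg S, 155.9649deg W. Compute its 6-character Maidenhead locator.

Offset from 180°W / 90°S: lon 24.0351°, lat 2.4382°.
Field: lon ⌊24.0351/20⌋ = 1 → B; lat ⌊2.4382/10⌋ = 0 → A.
Square: lon ⌊4.0351/2⌋ = 2; lat ⌊2.4382/1⌋ = 2.
Subsquare: lon ⌊0.0351/0.0833333⌋ = 0 → a; lat ⌊0.4382/0.0416667⌋ = 10 → k.

BA22ak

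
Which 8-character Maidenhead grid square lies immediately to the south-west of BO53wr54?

Longitude extended square 5; −1 → 4.
Latitude extended square 4; −1 → 3.

BO53wr43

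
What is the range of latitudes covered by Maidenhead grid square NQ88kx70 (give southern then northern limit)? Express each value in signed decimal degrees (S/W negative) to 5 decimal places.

78.95833, 78.96250

Field N=13, Q=16: +13·20° lon, +16·10° lat → SW at lon 80°, lat 70°.
Square 8, 8: +8·2° lon, +8·1° lat → SW at lon 96°, lat 78°.
Subsquare k=10, x=23: +10·0.0833333° lon, +23·0.0416667° lat → SW at lon 96.8333°, lat 78.9583°.
Extended square 7, 0: +7·0.00833333° lon, +0·0.00416667° lat → SW at lon 96.8917°, lat 78.9583°.
Cell spans 0.00833333° lon × 0.00416667° lat.
south 78.95833, north 78.96250.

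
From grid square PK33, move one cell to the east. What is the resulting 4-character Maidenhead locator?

PK43

Longitude square 3; +1 → 4.
The latitude characters are unchanged.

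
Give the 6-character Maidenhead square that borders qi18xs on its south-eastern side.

Longitude subsquare x = 23; +1 → 24, wraps to 0 = a, carry into square.
Longitude square 1; +1 → 2.
Latitude subsquare s = 18; −1 → 17 = r.

QI28ar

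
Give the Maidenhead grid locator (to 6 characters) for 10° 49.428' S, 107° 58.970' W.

DH69ae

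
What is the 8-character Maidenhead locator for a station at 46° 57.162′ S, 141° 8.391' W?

BE93kb31

Add 180° to longitude and 90° to latitude: 38.86015, 43.04730.
Field: lon ⌊38.86015/20⌋ = 1 → B; lat ⌊43.04730/10⌋ = 4 → E.
Square: lon ⌊18.86015/2⌋ = 9; lat ⌊3.04730/1⌋ = 3.
Subsquare: lon ⌊0.86015/0.0833333⌋ = 10 → k; lat ⌊0.04730/0.0416667⌋ = 1 → b.
Extended square: lon ⌊0.02682/0.00833333⌋ = 3; lat ⌊0.00563/0.00416667⌋ = 1.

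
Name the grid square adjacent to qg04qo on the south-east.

Longitude subsquare q = 16; +1 → 17 = r.
Latitude subsquare o = 14; −1 → 13 = n.

QG04rn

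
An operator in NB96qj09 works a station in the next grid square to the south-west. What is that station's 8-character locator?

Longitude extended square 0; −1 → -1, wraps to 9, carry into subsquare.
Longitude subsquare q = 16; −1 → 15 = p.
Latitude extended square 9; −1 → 8.

NB96pj98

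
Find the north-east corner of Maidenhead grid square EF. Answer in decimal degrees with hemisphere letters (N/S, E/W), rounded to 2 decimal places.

30.00° S, 80.00° W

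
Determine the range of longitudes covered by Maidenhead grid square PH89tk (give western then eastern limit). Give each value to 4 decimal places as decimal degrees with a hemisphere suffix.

137.5833° E, 137.6667° E

Field P=15, H=7: +15·20° lon, +7·10° lat → SW at lon 120°, lat -20°.
Square 8, 9: +8·2° lon, +9·1° lat → SW at lon 136°, lat -11°.
Subsquare t=19, k=10: +19·0.0833333° lon, +10·0.0416667° lat → SW at lon 137.583°, lat -10.5833°.
Cell spans 0.0833333° lon × 0.0416667° lat.
west 137.5833° E, east 137.6667° E.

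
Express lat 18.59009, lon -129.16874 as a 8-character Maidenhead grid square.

Offset from 180°W / 90°S: lon 50.83126°, lat 108.59009°.
Field (20°×10°, letters A–R): 50.83126/20 → 2 → C, 108.59009/10 → 10 → K; chars CK.
Square (2°×1°, digits 0–9): 10.83126/2 → 5, 8.59009/1 → 8; chars 58.
Subsquare (5′×2.5′, letters a–x): 0.83126/0.0833333 → 9 → j, 0.59009/0.0416667 → 14 → o; chars jo.
Extended square (30″×15″, digits 0–9): 0.08126/0.00833333 → 9, 0.00676/0.00416667 → 1; chars 91.

CK58jo91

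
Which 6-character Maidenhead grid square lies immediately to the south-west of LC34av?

Longitude subsquare a = 0; −1 → -1, wraps to 23 = x, carry into square.
Longitude square 3; −1 → 2.
Latitude subsquare v = 21; −1 → 20 = u.

LC24xu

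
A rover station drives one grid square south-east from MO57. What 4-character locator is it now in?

Longitude square 5; +1 → 6.
Latitude square 7; −1 → 6.

MO66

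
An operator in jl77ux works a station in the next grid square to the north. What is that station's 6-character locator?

Latitude subsquare x = 23; +1 → 24, wraps to 0 = a, carry into square.
Latitude square 7; +1 → 8.
The longitude characters are unchanged.

JL78ua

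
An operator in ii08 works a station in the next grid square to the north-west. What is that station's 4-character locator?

HI99

Longitude square 0; −1 → -1, wraps to 9, carry into field.
Longitude field I = 8; −1 → 7 = H.
Latitude square 8; +1 → 9.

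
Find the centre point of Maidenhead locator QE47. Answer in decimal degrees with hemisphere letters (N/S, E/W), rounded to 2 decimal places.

42.50° S, 149.00° E

Field Q=16, E=4: +16·20° lon, +4·10° lat → SW at lon 140°, lat -50°.
Square 4, 7: +4·2° lon, +7·1° lat → SW at lon 148°, lat -43°.
Cell spans 2° lon × 1° lat. Centre is SW corner plus half of each.
latitude 42.50° S, longitude 149.00° E.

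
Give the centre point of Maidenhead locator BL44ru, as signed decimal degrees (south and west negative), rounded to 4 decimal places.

24.8542, -150.5417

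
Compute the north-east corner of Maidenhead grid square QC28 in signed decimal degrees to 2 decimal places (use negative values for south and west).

Field Q=16, C=2: +16·20° lon, +2·10° lat → SW at lon 140°, lat -70°.
Square 2, 8: +2·2° lon, +8·1° lat → SW at lon 144°, lat -62°.
Cell spans 2° lon × 1° lat. NE corner is SW corner plus one full cell.
latitude -61.00, longitude 146.00.

-61.00, 146.00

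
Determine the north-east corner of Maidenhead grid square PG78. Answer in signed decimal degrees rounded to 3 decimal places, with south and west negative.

-21.000, 136.000

Field P=15, G=6: +15·20° lon, +6·10° lat → SW at lon 120°, lat -30°.
Square 7, 8: +7·2° lon, +8·1° lat → SW at lon 134°, lat -22°.
Cell spans 2° lon × 1° lat. NE corner is SW corner plus one full cell.
latitude -21.000, longitude 136.000.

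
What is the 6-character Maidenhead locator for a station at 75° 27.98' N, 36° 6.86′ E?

Offset from 180°W / 90°S: lon 216.1143°, lat 165.4663°.
Field: lon ⌊216.1143/20⌋ = 10 → K; lat ⌊165.4663/10⌋ = 16 → Q.
Square: lon ⌊16.1143/2⌋ = 8; lat ⌊5.4663/1⌋ = 5.
Subsquare: lon ⌊0.1143/0.0833333⌋ = 1 → b; lat ⌊0.4663/0.0416667⌋ = 11 → l.

KQ85bl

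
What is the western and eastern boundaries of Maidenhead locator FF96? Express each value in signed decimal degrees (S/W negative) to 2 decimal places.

-62.00, -60.00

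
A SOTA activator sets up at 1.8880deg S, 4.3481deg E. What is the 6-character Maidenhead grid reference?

JI28ec

Add 180° to longitude and 90° to latitude: 184.3481, 88.1120.
Field: lon ⌊184.3481/20⌋ = 9 → J; lat ⌊88.1120/10⌋ = 8 → I.
Square: lon ⌊4.3481/2⌋ = 2; lat ⌊8.1120/1⌋ = 8.
Subsquare: lon ⌊0.3481/0.0833333⌋ = 4 → e; lat ⌊0.1120/0.0416667⌋ = 2 → c.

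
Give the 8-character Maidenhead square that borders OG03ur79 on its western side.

Longitude extended square 7; −1 → 6.
The latitude characters are unchanged.

OG03ur69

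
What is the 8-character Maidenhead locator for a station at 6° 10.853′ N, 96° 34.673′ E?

Add 180° to longitude and 90° to latitude: 276.57788, 96.18088.
Field: lon ⌊276.57788/20⌋ = 13 → N; lat ⌊96.18088/10⌋ = 9 → J.
Square: lon ⌊16.57788/2⌋ = 8; lat ⌊6.18088/1⌋ = 6.
Subsquare: lon ⌊0.57788/0.0833333⌋ = 6 → g; lat ⌊0.18088/0.0416667⌋ = 4 → e.
Extended square: lon ⌊0.07788/0.00833333⌋ = 9; lat ⌊0.01422/0.00416667⌋ = 3.

NJ86ge93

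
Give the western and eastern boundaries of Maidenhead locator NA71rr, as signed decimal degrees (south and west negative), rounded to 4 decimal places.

Field N=13, A=0: +13·20° lon, +0·10° lat → SW at lon 80°, lat -90°.
Square 7, 1: +7·2° lon, +1·1° lat → SW at lon 94°, lat -89°.
Subsquare r=17, r=17: +17·0.0833333° lon, +17·0.0416667° lat → SW at lon 95.4167°, lat -88.2917°.
Cell spans 0.0833333° lon × 0.0416667° lat.
west 95.4167, east 95.5000.

95.4167, 95.5000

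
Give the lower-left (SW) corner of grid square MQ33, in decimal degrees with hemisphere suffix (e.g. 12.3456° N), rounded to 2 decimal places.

Field M=12, Q=16: +12·20° lon, +16·10° lat → SW at lon 60°, lat 70°.
Square 3, 3: +3·2° lon, +3·1° lat → SW at lon 66°, lat 73°.
latitude 73.00° N, longitude 66.00° E.

73.00° N, 66.00° E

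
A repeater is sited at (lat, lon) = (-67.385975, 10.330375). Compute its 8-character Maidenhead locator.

Offset from 180°W / 90°S: lon 190.33038°, lat 22.61402°.
Field (20°×10°, letters A–R): 190.33038/20 → 9 → J, 22.61402/10 → 2 → C; chars JC.
Square (2°×1°, digits 0–9): 10.33038/2 → 5, 2.61402/1 → 2; chars 52.
Subsquare (5′×2.5′, letters a–x): 0.33038/0.0833333 → 3 → d, 0.61402/0.0416667 → 14 → o; chars do.
Extended square (30″×15″, digits 0–9): 0.08038/0.00833333 → 9, 0.03069/0.00416667 → 7; chars 97.

JC52do97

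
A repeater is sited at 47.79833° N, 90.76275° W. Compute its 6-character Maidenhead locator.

EN47ot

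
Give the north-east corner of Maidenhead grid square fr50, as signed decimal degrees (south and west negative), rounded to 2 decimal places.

Field F=5, R=17: +5·20° lon, +17·10° lat → SW at lon -80°, lat 80°.
Square 5, 0: +5·2° lon, +0·1° lat → SW at lon -70°, lat 80°.
Cell spans 2° lon × 1° lat. NE corner is SW corner plus one full cell.
latitude 81.00, longitude -68.00.

81.00, -68.00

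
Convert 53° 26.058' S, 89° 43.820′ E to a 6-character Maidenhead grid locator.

Add 180° to longitude and 90° to latitude: 269.7303, 36.5657.
Field (20°×10°, letters A–R): lon ⌊269.7303/20⌋ = 13 → N; lat ⌊36.5657/10⌋ = 3 → D.
Square (2°×1°, digits 0–9): lon ⌊9.7303/2⌋ = 4; lat ⌊6.5657/1⌋ = 6.
Subsquare (5′×2.5′, letters a–x): lon ⌊1.7303/0.0833333⌋ = 20 → u; lat ⌊0.5657/0.0416667⌋ = 13 → n.

ND46un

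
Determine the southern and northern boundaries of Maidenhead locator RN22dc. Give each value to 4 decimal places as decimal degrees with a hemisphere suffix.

Field R=17, N=13: +17·20° lon, +13·10° lat → SW at lon 160°, lat 40°.
Square 2, 2: +2·2° lon, +2·1° lat → SW at lon 164°, lat 42°.
Subsquare d=3, c=2: +3·0.0833333° lon, +2·0.0416667° lat → SW at lon 164.25°, lat 42.0833°.
Cell spans 0.0833333° lon × 0.0416667° lat.
south 42.0833° N, north 42.1250° N.

42.0833° N, 42.1250° N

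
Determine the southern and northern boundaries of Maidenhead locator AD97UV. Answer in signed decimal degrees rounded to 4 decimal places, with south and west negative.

-52.1250, -52.0833

Field A=0, D=3: +0·20° lon, +3·10° lat → SW at lon -180°, lat -60°.
Square 9, 7: +9·2° lon, +7·1° lat → SW at lon -162°, lat -53°.
Subsquare u=20, v=21: +20·0.0833333° lon, +21·0.0416667° lat → SW at lon -160.333°, lat -52.125°.
Cell spans 0.0833333° lon × 0.0416667° lat.
south -52.1250, north -52.0833.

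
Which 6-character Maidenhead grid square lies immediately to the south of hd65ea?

HD64ex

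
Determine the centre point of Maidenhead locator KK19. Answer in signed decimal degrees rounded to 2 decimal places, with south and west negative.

19.50, 23.00

Field K=10, K=10: +10·20° lon, +10·10° lat → SW at lon 20°, lat 10°.
Square 1, 9: +1·2° lon, +9·1° lat → SW at lon 22°, lat 19°.
Cell spans 2° lon × 1° lat. Centre is SW corner plus half of each.
latitude 19.50, longitude 23.00.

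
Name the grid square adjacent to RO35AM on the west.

RO25xm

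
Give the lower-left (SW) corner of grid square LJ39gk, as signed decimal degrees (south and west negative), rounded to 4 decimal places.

Field L=11, J=9: +11·20° lon, +9·10° lat → SW at lon 40°, lat 0°.
Square 3, 9: +3·2° lon, +9·1° lat → SW at lon 46°, lat 9°.
Subsquare g=6, k=10: +6·0.0833333° lon, +10·0.0416667° lat → SW at lon 46.5°, lat 9.41667°.
latitude 9.4167, longitude 46.5000.

9.4167, 46.5000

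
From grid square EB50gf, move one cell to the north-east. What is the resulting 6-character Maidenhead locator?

EB50hg

Longitude subsquare g = 6; +1 → 7 = h.
Latitude subsquare f = 5; +1 → 6 = g.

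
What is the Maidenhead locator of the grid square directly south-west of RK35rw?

Longitude subsquare r = 17; −1 → 16 = q.
Latitude subsquare w = 22; −1 → 21 = v.

RK35qv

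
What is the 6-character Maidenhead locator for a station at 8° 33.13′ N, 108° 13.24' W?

Shift to the Maidenhead origin (180°W, 90°S): lon 71.7793, lat 98.5522.
Field: 71.7793/20 → 3 → D, 98.5522/10 → 9 → J; chars DJ.
Square: 11.7793/2 → 5, 8.5522/1 → 8; chars 58.
Subsquare: 1.7793/0.0833333 → 21 → v, 0.5522/0.0416667 → 13 → n; chars vn.

DJ58vn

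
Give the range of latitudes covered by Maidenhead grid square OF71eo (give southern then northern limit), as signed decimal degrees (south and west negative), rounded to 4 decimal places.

Field O=14, F=5: +14·20° lon, +5·10° lat → SW at lon 100°, lat -40°.
Square 7, 1: +7·2° lon, +1·1° lat → SW at lon 114°, lat -39°.
Subsquare e=4, o=14: +4·0.0833333° lon, +14·0.0416667° lat → SW at lon 114.333°, lat -38.4167°.
Cell spans 0.0833333° lon × 0.0416667° lat.
south -38.4167, north -38.3750.

-38.4167, -38.3750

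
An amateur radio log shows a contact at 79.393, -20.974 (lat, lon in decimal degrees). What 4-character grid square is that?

HQ99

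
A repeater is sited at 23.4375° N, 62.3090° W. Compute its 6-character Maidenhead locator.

FL83uk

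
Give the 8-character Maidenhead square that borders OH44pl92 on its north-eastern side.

OH44ql03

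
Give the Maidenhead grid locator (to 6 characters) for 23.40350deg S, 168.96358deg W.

AG56mo

Add 180° to longitude and 90° to latitude: 11.0364, 66.5965.
Field (20°×10°, letters A–R): lon ⌊11.0364/20⌋ = 0 → A; lat ⌊66.5965/10⌋ = 6 → G.
Square (2°×1°, digits 0–9): lon ⌊11.0364/2⌋ = 5; lat ⌊6.5965/1⌋ = 6.
Subsquare (5′×2.5′, letters a–x): lon ⌊1.0364/0.0833333⌋ = 12 → m; lat ⌊0.5965/0.0416667⌋ = 14 → o.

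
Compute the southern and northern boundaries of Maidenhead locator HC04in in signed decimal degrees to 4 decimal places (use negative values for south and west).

-65.4583, -65.4167

Field H=7, C=2: +7·20° lon, +2·10° lat → SW at lon -40°, lat -70°.
Square 0, 4: +0·2° lon, +4·1° lat → SW at lon -40°, lat -66°.
Subsquare i=8, n=13: +8·0.0833333° lon, +13·0.0416667° lat → SW at lon -39.3333°, lat -65.4583°.
Cell spans 0.0833333° lon × 0.0416667° lat.
south -65.4583, north -65.4167.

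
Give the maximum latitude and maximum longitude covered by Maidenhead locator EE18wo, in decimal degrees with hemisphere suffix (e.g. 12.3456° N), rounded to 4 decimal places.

Field E=4, E=4: +4·20° lon, +4·10° lat → SW at lon -100°, lat -50°.
Square 1, 8: +1·2° lon, +8·1° lat → SW at lon -98°, lat -42°.
Subsquare w=22, o=14: +22·0.0833333° lon, +14·0.0416667° lat → SW at lon -96.1667°, lat -41.4167°.
Cell spans 0.0833333° lon × 0.0416667° lat. NE corner is SW corner plus one full cell.
latitude 41.3750° S, longitude 96.0833° W.

41.3750° S, 96.0833° W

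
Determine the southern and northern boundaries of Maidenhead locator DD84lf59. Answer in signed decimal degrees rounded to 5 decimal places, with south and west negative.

Field D=3, D=3: +3·20° lon, +3·10° lat → SW at lon -120°, lat -60°.
Square 8, 4: +8·2° lon, +4·1° lat → SW at lon -104°, lat -56°.
Subsquare l=11, f=5: +11·0.0833333° lon, +5·0.0416667° lat → SW at lon -103.083°, lat -55.7917°.
Extended square 5, 9: +5·0.00833333° lon, +9·0.00416667° lat → SW at lon -103.042°, lat -55.7542°.
Cell spans 0.00833333° lon × 0.00416667° lat.
south -55.75417, north -55.75000.

-55.75417, -55.75000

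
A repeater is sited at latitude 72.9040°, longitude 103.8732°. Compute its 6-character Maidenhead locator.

OQ12wv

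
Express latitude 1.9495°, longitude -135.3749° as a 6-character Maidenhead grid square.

Offset from 180°W / 90°S: lon 44.6251°, lat 91.9495°.
Field (20°×10°, letters A–R): lon ⌊44.6251/20⌋ = 2 → C; lat ⌊91.9495/10⌋ = 9 → J.
Square (2°×1°, digits 0–9): lon ⌊4.6251/2⌋ = 2; lat ⌊1.9495/1⌋ = 1.
Subsquare (5′×2.5′, letters a–x): lon ⌊0.6251/0.0833333⌋ = 7 → h; lat ⌊0.9495/0.0416667⌋ = 22 → w.

CJ21hw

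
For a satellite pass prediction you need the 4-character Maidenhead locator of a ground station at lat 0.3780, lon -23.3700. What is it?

HJ80

Offset from 180°W / 90°S: lon 156.63°, lat 90.38°.
Field: lon ⌊156.63/20⌋ = 7 → H; lat ⌊90.38/10⌋ = 9 → J.
Square: lon ⌊16.63/2⌋ = 8; lat ⌊0.38/1⌋ = 0.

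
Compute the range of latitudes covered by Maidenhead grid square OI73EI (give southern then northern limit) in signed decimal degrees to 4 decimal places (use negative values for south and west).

Field O=14, I=8: +14·20° lon, +8·10° lat → SW at lon 100°, lat -10°.
Square 7, 3: +7·2° lon, +3·1° lat → SW at lon 114°, lat -7°.
Subsquare e=4, i=8: +4·0.0833333° lon, +8·0.0416667° lat → SW at lon 114.333°, lat -6.66667°.
Cell spans 0.0833333° lon × 0.0416667° lat.
south -6.6667, north -6.6250.

-6.6667, -6.6250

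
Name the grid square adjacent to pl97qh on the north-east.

Longitude subsquare q = 16; +1 → 17 = r.
Latitude subsquare h = 7; +1 → 8 = i.

PL97ri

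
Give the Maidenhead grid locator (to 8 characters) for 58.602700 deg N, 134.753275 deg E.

PO78jo04

Offset from 180°W / 90°S: lon 314.75328°, lat 148.60270°.
Field: lon ⌊314.75328/20⌋ = 15 → P; lat ⌊148.60270/10⌋ = 14 → O.
Square: lon ⌊14.75328/2⌋ = 7; lat ⌊8.60270/1⌋ = 8.
Subsquare: lon ⌊0.75328/0.0833333⌋ = 9 → j; lat ⌊0.60270/0.0416667⌋ = 14 → o.
Extended square: lon ⌊0.00328/0.00833333⌋ = 0; lat ⌊0.01937/0.00416667⌋ = 4.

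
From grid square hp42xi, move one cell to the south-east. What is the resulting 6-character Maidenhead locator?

HP52ah

Longitude subsquare x = 23; +1 → 24, wraps to 0 = a, carry into square.
Longitude square 4; +1 → 5.
Latitude subsquare i = 8; −1 → 7 = h.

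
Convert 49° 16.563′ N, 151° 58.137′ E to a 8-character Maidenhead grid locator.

Shift to the Maidenhead origin (180°W, 90°S): lon 331.96895, lat 139.27605.
Field: lon ⌊331.96895/20⌋ = 16 → Q; lat ⌊139.27605/10⌋ = 13 → N.
Square: lon ⌊11.96895/2⌋ = 5; lat ⌊9.27605/1⌋ = 9.
Subsquare: lon ⌊1.96895/0.0833333⌋ = 23 → x; lat ⌊0.27605/0.0416667⌋ = 6 → g.
Extended square: lon ⌊0.05228/0.00833333⌋ = 6; lat ⌊0.02605/0.00416667⌋ = 6.

QN59xg66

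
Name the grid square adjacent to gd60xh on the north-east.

GD70ai

Longitude subsquare x = 23; +1 → 24, wraps to 0 = a, carry into square.
Longitude square 6; +1 → 7.
Latitude subsquare h = 7; +1 → 8 = i.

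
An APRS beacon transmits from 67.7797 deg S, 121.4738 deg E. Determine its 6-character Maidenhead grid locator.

PC02rf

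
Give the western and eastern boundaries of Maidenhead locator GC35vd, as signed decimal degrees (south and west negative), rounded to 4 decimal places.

Field G=6, C=2: +6·20° lon, +2·10° lat → SW at lon -60°, lat -70°.
Square 3, 5: +3·2° lon, +5·1° lat → SW at lon -54°, lat -65°.
Subsquare v=21, d=3: +21·0.0833333° lon, +3·0.0416667° lat → SW at lon -52.25°, lat -64.875°.
Cell spans 0.0833333° lon × 0.0416667° lat.
west -52.2500, east -52.1667.

-52.2500, -52.1667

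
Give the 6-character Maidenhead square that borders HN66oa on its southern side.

Latitude subsquare a = 0; −1 → -1, wraps to 23 = x, carry into square.
Latitude square 6; −1 → 5.
The longitude characters are unchanged.

HN65ox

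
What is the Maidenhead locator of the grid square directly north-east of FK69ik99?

FK69jl00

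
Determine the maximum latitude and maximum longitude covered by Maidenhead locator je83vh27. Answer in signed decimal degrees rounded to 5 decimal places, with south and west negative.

Field J=9, E=4: +9·20° lon, +4·10° lat → SW at lon 0°, lat -50°.
Square 8, 3: +8·2° lon, +3·1° lat → SW at lon 16°, lat -47°.
Subsquare v=21, h=7: +21·0.0833333° lon, +7·0.0416667° lat → SW at lon 17.75°, lat -46.7083°.
Extended square 2, 7: +2·0.00833333° lon, +7·0.00416667° lat → SW at lon 17.7667°, lat -46.6792°.
Cell spans 0.00833333° lon × 0.00416667° lat. NE corner is SW corner plus one full cell.
latitude -46.67500, longitude 17.77500.

-46.67500, 17.77500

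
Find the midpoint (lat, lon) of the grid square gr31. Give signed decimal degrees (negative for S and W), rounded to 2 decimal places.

Field G=6, R=17: +6·20° lon, +17·10° lat → SW at lon -60°, lat 80°.
Square 3, 1: +3·2° lon, +1·1° lat → SW at lon -54°, lat 81°.
Cell spans 2° lon × 1° lat. Centre is SW corner plus half of each.
latitude 81.50, longitude -53.00.

81.50, -53.00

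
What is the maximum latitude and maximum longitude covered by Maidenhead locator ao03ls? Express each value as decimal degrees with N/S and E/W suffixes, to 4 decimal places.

53.7917° N, 179.0000° W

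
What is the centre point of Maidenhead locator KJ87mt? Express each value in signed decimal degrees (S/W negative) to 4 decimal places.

7.8125, 37.0417

Field K=10, J=9: +10·20° lon, +9·10° lat → SW at lon 20°, lat 0°.
Square 8, 7: +8·2° lon, +7·1° lat → SW at lon 36°, lat 7°.
Subsquare m=12, t=19: +12·0.0833333° lon, +19·0.0416667° lat → SW at lon 37°, lat 7.79167°.
Cell spans 0.0833333° lon × 0.0416667° lat. Centre is SW corner plus half of each.
latitude 7.8125, longitude 37.0417.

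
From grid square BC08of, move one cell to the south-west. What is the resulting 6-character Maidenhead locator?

BC08ne

Longitude subsquare o = 14; −1 → 13 = n.
Latitude subsquare f = 5; −1 → 4 = e.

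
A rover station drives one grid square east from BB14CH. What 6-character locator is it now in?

BB14dh

Longitude subsquare c = 2; +1 → 3 = d.
The latitude characters are unchanged.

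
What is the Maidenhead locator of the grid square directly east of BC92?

CC02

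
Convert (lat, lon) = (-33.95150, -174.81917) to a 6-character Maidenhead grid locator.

Shift to the Maidenhead origin (180°W, 90°S): lon 5.1808, lat 56.0485.
Field: lon ⌊5.1808/20⌋ = 0 → A; lat ⌊56.0485/10⌋ = 5 → F.
Square: lon ⌊5.1808/2⌋ = 2; lat ⌊6.0485/1⌋ = 6.
Subsquare: lon ⌊1.1808/0.0833333⌋ = 14 → o; lat ⌊0.0485/0.0416667⌋ = 1 → b.

AF26ob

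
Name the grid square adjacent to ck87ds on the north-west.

CK87ct

Longitude subsquare d = 3; −1 → 2 = c.
Latitude subsquare s = 18; +1 → 19 = t.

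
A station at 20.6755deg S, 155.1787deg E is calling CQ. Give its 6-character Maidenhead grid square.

QG79oh

Offset from 180°W / 90°S: lon 335.1787°, lat 69.3245°.
Field: lon ⌊335.1787/20⌋ = 16 → Q; lat ⌊69.3245/10⌋ = 6 → G.
Square: lon ⌊15.1787/2⌋ = 7; lat ⌊9.3245/1⌋ = 9.
Subsquare: lon ⌊1.1787/0.0833333⌋ = 14 → o; lat ⌊0.3245/0.0416667⌋ = 7 → h.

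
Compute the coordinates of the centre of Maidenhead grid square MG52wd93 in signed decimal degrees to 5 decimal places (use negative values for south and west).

-27.86042, 71.91250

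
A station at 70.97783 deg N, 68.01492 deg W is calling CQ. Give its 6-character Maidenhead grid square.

Add 180° to longitude and 90° to latitude: 111.9851, 160.9778.
Field: 111.9851/20 → 5 → F, 160.9778/10 → 16 → Q; chars FQ.
Square: 11.9851/2 → 5, 0.9778/1 → 0; chars 50.
Subsquare: 1.9851/0.0833333 → 23 → x, 0.9778/0.0416667 → 23 → x; chars xx.

FQ50xx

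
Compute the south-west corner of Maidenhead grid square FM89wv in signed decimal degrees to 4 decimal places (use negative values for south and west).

39.8750, -62.1667

Field F=5, M=12: +5·20° lon, +12·10° lat → SW at lon -80°, lat 30°.
Square 8, 9: +8·2° lon, +9·1° lat → SW at lon -64°, lat 39°.
Subsquare w=22, v=21: +22·0.0833333° lon, +21·0.0416667° lat → SW at lon -62.1667°, lat 39.875°.
latitude 39.8750, longitude -62.1667.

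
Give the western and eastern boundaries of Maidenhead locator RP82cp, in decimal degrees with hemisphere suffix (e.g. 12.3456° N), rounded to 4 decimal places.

176.1667° E, 176.2500° E

Field R=17, P=15: +17·20° lon, +15·10° lat → SW at lon 160°, lat 60°.
Square 8, 2: +8·2° lon, +2·1° lat → SW at lon 176°, lat 62°.
Subsquare c=2, p=15: +2·0.0833333° lon, +15·0.0416667° lat → SW at lon 176.167°, lat 62.625°.
Cell spans 0.0833333° lon × 0.0416667° lat.
west 176.1667° E, east 176.2500° E.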